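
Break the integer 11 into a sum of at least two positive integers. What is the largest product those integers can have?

Define prod[k] = max over 1≤i<k of i · max(k−i, prod[k−i]); the inner max lets the remainder stay uncut if that's better.
prod[2] = 1*max(1,0) = 1*1 = 1
prod[3] = max(1*2, 2*1) = 2
prod[4] = max(1*3, 2*2, 3*1) = 4
prod[5] = max(1*4, 2*3, 3*2, 4*1) = 6
prod[6] = max(1*6, 2*4, 3*3, 4*2, 5*1) = 9
prod[7] = max(1*9, 2*6, 3*4, 4*3, 5*2, 6*1) = 12
prod[8] = max(1*12, 2*9, 3*6, …, 6*2, 7*1) = 18
prod[9] = max(1*18, 2*12, 3*9, …, 7*2, 8*1) = 27
prod[10] = max(1*27, 2*18, 3*12, …, 8*2, 9*1) = 36
prod[11] = max(1*36, 2*27, 3*18, …, 9*2, 10*1) = 54
One optimal split: 3 + 3 + 3 + 2; product 3*3*3*2 = 54.

54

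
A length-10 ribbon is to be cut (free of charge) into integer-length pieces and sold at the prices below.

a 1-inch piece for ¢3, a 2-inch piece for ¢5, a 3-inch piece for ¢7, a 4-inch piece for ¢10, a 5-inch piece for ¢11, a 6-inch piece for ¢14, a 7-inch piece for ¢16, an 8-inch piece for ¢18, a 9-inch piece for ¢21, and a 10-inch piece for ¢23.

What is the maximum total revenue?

Build best[k] bottom-up: best[k] = max over allowed piece i of (p[i] + best[k−i]).
best[1] = 3
best[2] = max(3+3, 5+0) = 6
best[3] = max(3+6, 5+3, 7+0) = 9
best[4] = max(3+9, 5+6, 7+3, 10+0) = 12
best[5] = max(3+12, 5+9, 7+6, 10+3, 11+0) = 15
best[6] = max(3+15, 5+12, 7+9, 10+6, 11+3, 14+0) = 18
best[7] = max(3+18, 5+15, 7+12, …, 14+3, 16+0) = 21
best[8] = max(3+21, 5+18, 7+15, …, 16+3, 18+0) = 24
best[9] = max(3+24, 5+21, 7+18, …, 18+3, 21+0) = 27
best[10] = max(3+27, 5+24, 7+21, …, 21+3, 23+0) = 30
One optimal cutting: 1 + 1 + 1 + 1 + 1 + 1 + 1 + 1 + 1 + 1 → ¢3 + ¢3 + ¢3 + ¢3 + ¢3 + ¢3 + ¢3 + ¢3 + ¢3 + ¢3 = ¢30.

30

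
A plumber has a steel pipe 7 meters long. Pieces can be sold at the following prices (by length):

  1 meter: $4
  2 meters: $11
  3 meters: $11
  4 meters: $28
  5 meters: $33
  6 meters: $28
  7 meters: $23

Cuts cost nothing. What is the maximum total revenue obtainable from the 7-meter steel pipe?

Let v[k] be the best obtainable value from length k. For each k, try every first piece i and keep the best of price[i] + v[k−i].
v[1] = 4
v[2] = max(4+4, 11+0) = 11
v[3] = max(4+11, 11+4, 11+0) = 15
v[4] = max(4+15, 11+11, 11+4, 28+0) = 28
v[5] = max(4+28, 11+15, 11+11, 28+4, 33+0) = 33
v[6] = max(4+33, 11+28, 11+15, 28+11, 33+4, 28+0) = 39
v[7] = max(4+39, 11+33, 11+28, …, 28+4, 23+0) = 44
One optimal cutting: 5 + 2 → $33 + $11 = $44.

44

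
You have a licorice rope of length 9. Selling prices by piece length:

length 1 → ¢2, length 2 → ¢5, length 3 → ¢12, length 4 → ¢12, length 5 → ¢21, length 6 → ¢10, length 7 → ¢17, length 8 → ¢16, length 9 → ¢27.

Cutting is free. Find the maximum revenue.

36

Let v[k] be the best obtainable value from length k. For each k, try every first piece i and keep the best of price[i] + v[k−i].
v[1] = 2
v[2] = 5
v[3] = 12
v[4] = 14  (first piece 1, then v[3]=12)
v[5] = 21
v[6] = 24  (first piece 3, then v[3]=12)
v[7] = 26  (first piece 1, then v[6]=24)
v[8] = 33  (first piece 3, then v[5]=21)
v[9] = 36  (first piece 3, then v[6]=24)
One optimal cutting: 3 + 3 + 3 → ¢12 + ¢12 + ¢12 = ¢36.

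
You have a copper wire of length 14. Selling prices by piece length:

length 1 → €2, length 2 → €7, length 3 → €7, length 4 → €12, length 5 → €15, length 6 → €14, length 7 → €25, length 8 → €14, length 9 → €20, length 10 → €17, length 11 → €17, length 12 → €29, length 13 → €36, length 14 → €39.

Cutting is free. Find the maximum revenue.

50

Let r[k] be the best obtainable value from length k. For each k, try every first piece i and keep the best of price[i] + r[k−i].
r[1] = 2
r[2] = max(2+2, 7+0) = 7
r[3] = max(2+7, 7+2, 7+0) = 9
r[4] = max(2+9, 7+7, 7+2, 12+0) = 14
r[5] = max(2+14, 7+9, 7+7, 12+2, 15+0) = 16
r[6] = max(2+16, 7+14, 7+9, 12+7, 15+2, 14+0) = 21
r[7] = max(2+21, 7+16, 7+14, …, 14+2, 25+0) = 25
r[8] = max(2+25, 7+21, 7+16, …, 25+2, 14+0) = 28
r[9] = max(2+28, 7+25, 7+21, …, 14+2, 20+0) = 32
r[10] = max(2+32, 7+28, 7+25, …, 20+2, 17+0) = 35
r[11] = max(2+35, 7+32, 7+28, …, 17+2, 17+0) = 39
r[12] = max(2+39, 7+35, 7+32, …, 17+2, 29+0) = 42
r[13] = max(2+42, 7+39, 7+35, …, 29+2, 36+0) = 46
r[14] = max(2+46, 7+42, 7+39, …, 36+2, 39+0) = 50
One optimal cutting: 7 + 7 → €25 + €25 = €50.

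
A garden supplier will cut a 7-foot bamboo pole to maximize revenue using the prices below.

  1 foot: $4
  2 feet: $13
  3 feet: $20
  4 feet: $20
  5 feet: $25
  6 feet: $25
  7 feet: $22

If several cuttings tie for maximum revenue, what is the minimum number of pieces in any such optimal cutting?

Let r[k] be the best obtainable value from length k. For each k, try every first piece i and keep the best of price[i] + r[k−i].
r[1] = 4
r[2] = 13
r[3] = 20
r[4] = 26  (first piece 2, then r[2]=13)
r[5] = 33  (first piece 2, then r[3]=20)
r[6] = 40  (first piece 3, then r[3]=20)
r[7] = 46  (first piece 2, then r[5]=33)
Maximum revenue is $46.
Now minimize piece count subject to staying optimal: for each k, pieces[k] = 1 + min over i with p[i]+r[k−i]=r[k] of pieces[k−i].
pieces[4] = 2
pieces[5] = 2
pieces[6] = 2
pieces[7] = 3

3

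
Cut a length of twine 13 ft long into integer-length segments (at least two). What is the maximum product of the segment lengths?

Define g[k] = max over 1≤i<k of i · max(k−i, g[k−i]); the inner max lets the remainder stay uncut if that's better.
g[2] = 1*max(1,0) = 1*1 = 1
g[3] = max(1*2, 2*1) = 2
g[4] = max(1*3, 2*2, 3*1) = 4
g[5] = max(1*4, 2*3, 3*2, 4*1) = 6
g[6] = max(1*6, 2*4, 3*3, 4*2, 5*1) = 9
g[7] = max(1*9, 2*6, 3*4, 4*3, 5*2, 6*1) = 12
g[8] = max(1*12, 2*9, 3*6, …, 6*2, 7*1) = 18
g[9] = max(1*18, 2*12, 3*9, …, 7*2, 8*1) = 27
g[10] = max(1*27, 2*18, 3*12, …, 8*2, 9*1) = 36
g[11] = max(1*36, 2*27, 3*18, …, 9*2, 10*1) = 54
g[12] = max(1*54, 2*36, 3*27, …, 10*2, 11*1) = 81
g[13] = max(1*81, 2*54, 3*36, …, 11*2, 12*1) = 108
One optimal split: 3 + 3 + 3 + 2 + 2; product 3*3*3*2*2 = 108.

108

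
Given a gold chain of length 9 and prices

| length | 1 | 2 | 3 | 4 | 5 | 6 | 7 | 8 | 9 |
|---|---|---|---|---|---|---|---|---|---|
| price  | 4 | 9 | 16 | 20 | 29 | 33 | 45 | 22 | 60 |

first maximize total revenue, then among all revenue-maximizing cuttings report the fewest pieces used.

Let r[k] be the best obtainable value from length k. For each k, try every first piece i and keep the best of price[i] + r[k−i].
r[1] = 4
r[2] = 9
r[3] = 16
r[4] = 20  (first piece 1, then r[3]=16)
r[5] = 29
r[6] = 33  (first piece 1, then r[5]=29)
r[7] = 45
r[8] = 49  (first piece 1, then r[7]=45)
r[9] = 60
Maximum revenue is $60.
Now minimize piece count subject to staying optimal: for each k, pieces[k] = 1 + min over i with p[i]+r[k−i]=r[k] of pieces[k−i].
pieces[6] = 1
pieces[7] = 1
pieces[8] = 2
pieces[9] = 1

1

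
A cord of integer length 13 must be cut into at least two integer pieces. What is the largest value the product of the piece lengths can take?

108

Fill g[k] for k=2..13: at each k try every first piece i and multiply by the better of (k−i) uncut or g[k−i].
g[2] = 1*max(1,0) = 1*1 = 1
g[3] = max(1*2, 2*1) = 2
g[4] = max(1*3, 2*2, 3*1) = 4
g[5] = max(1*4, 2*3, 3*2, 4*1) = 6
g[6] = max(1*6, 2*4, 3*3, 4*2, 5*1) = 9
g[7] = max(1*9, 2*6, 3*4, 4*3, 5*2, 6*1) = 12
g[8] = max(1*12, 2*9, 3*6, …, 6*2, 7*1) = 18
g[9] = max(1*18, 2*12, 3*9, …, 7*2, 8*1) = 27
g[10] = max(1*27, 2*18, 3*12, …, 8*2, 9*1) = 36
g[11] = max(1*36, 2*27, 3*18, …, 9*2, 10*1) = 54
g[12] = max(1*54, 2*36, 3*27, …, 10*2, 11*1) = 81
g[13] = max(1*81, 2*54, 3*36, …, 11*2, 12*1) = 108
One optimal split: 3 + 3 + 3 + 2 + 2; product 3*3*3*2*2 = 108.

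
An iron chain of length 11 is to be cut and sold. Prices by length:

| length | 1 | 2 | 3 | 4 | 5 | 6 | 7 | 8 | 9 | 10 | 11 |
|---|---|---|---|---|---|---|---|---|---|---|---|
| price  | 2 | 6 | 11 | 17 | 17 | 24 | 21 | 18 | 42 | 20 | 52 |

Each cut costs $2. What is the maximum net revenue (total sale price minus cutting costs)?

Build net[k] bottom-up: net[k] = max over allowed piece i of (p[i] + net[k−i]) − 2 per cut.
net[1] = 2
net[2] = max(2+2-2, 6+0) = 6
net[3] = max(2+6-2, 6+2-2, 11+0) = 11
net[4] = max(2+11-2, 6+6-2, 11+2-2, 17+0) = 17
net[5] = max(2+17-2, 6+11-2, 11+6-2, 17+2-2, 17+0) = 17
net[6] = max(2+17-2, 6+17-2, 11+11-2, 17+6-2, 17+2-2, 24+0) = 24
net[7] = max(2+24-2, 6+17-2, 11+17-2, …, 24+2-2, 21+0) = 26
net[8] = max(2+26-2, 6+24-2, 11+17-2, …, 21+2-2, 18+0) = 32
net[9] = max(2+32-2, 6+26-2, 11+24-2, …, 18+2-2, 42+0) = 42
net[10] = max(2+42-2, 6+32-2, 11+26-2, …, 42+2-2, 20+0) = 42
net[11] = max(2+42-2, 6+42-2, 11+32-2, …, 20+2-2, 52+0) = 52
Best is to make no cuts and sell whole for $52.

52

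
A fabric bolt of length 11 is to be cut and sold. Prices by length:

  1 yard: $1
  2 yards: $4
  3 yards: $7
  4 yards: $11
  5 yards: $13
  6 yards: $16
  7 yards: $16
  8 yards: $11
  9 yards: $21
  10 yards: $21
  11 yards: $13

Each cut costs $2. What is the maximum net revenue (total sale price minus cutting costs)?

Consider every possible first cut. v[k] is the best of p[i]+v[k−i] over all sellable i≤k, charging 2 whenever i<k.
v[1] = 1
v[2] = max(1+1-2, 4+0) = 4
v[3] = max(1+4-2, 4+1-2, 7+0) = 7
v[4] = max(1+7-2, 4+4-2, 7+1-2, 11+0) = 11
v[5] = max(1+11-2, 4+7-2, 7+4-2, 11+1-2, 13+0) = 13
v[6] = max(1+13-2, 4+11-2, 7+7-2, 11+4-2, 13+1-2, 16+0) = 16
v[7] = max(1+16-2, 4+13-2, 7+11-2, …, 16+1-2, 16+0) = 16
v[8] = max(1+16-2, 4+16-2, 7+13-2, …, 16+1-2, 11+0) = 20
v[9] = max(1+20-2, 4+16-2, 7+16-2, …, 11+1-2, 21+0) = 22
v[10] = max(1+22-2, 4+20-2, 7+16-2, …, 21+1-2, 21+0) = 25
v[11] = max(1+25-2, 4+22-2, 7+20-2, …, 21+1-2, 13+0) = 27
One optimal plan: pieces 6 + 5 (1 cut) → $29 − $2 = $27.

27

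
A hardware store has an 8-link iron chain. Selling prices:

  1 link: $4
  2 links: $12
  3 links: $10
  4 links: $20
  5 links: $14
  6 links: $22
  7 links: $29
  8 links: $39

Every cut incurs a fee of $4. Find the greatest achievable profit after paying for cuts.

39

Consider every possible first cut. r[k] is the best of p[i]+r[k−i] over all sellable i≤k, charging 4 whenever i<k.
r[1] = 4
r[2] = max(4+4-4, 12+0) = 12
r[3] = max(4+12-4, 12+4-4, 10+0) = 12
r[4] = max(4+12-4, 12+12-4, 10+4-4, 20+0) = 20
r[5] = max(4+20-4, 12+12-4, 10+12-4, 20+4-4, 14+0) = 20
r[6] = max(4+20-4, 12+20-4, 10+12-4, 20+12-4, 14+4-4, 22+0) = 28
r[7] = max(4+28-4, 12+20-4, 10+20-4, …, 22+4-4, 29+0) = 29
r[8] = max(4+29-4, 12+28-4, 10+20-4, …, 29+4-4, 39+0) = 39
Best is to make no cuts and sell whole for $39.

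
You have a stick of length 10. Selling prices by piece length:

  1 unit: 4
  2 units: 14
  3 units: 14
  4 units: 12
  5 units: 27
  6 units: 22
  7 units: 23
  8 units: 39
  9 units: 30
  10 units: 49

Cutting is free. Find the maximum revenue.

70

Build R[k] bottom-up: R[k] = max over allowed piece i of (p[i] + R[k−i]).
R[1] = 4
R[2] = 14
R[3] = 18  (first piece 1, then R[2]=14)
R[4] = 28  (first piece 2, then R[2]=14)
R[5] = 32  (first piece 1, then R[4]=28)
R[6] = 42  (first piece 2, then R[4]=28)
R[7] = 46  (first piece 1, then R[6]=42)
R[8] = 56  (first piece 2, then R[6]=42)
R[9] = 60  (first piece 1, then R[8]=56)
R[10] = 70  (first piece 2, then R[8]=56)
One optimal cutting: 2 + 2 + 2 + 2 + 2 → 14 + 14 + 14 + 14 + 14 = 70.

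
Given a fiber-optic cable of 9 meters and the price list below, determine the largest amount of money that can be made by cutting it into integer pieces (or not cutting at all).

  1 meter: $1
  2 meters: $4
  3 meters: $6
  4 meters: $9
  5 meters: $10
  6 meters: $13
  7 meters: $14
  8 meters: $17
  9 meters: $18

Let v[k] be the best obtainable value from length k. For each k, try every first piece i and keep the best of price[i] + v[k−i].
v[1] = 1
v[2] = max(1+1, 4+0) = 4
v[3] = max(1+4, 4+1, 6+0) = 6
v[4] = max(1+6, 4+4, 6+1, 9+0) = 9
v[5] = max(1+9, 4+6, 6+4, 9+1, 10+0) = 10
v[6] = max(1+10, 4+9, 6+6, 9+4, 10+1, 13+0) = 13
v[7] = max(1+13, 4+10, 6+9, …, 13+1, 14+0) = 15
v[8] = max(1+15, 4+13, 6+10, …, 14+1, 17+0) = 18
v[9] = max(1+18, 4+15, 6+13, …, 17+1, 18+0) = 19
One optimal cutting: 4 + 4 + 1 → $9 + $9 + $1 = $19.

19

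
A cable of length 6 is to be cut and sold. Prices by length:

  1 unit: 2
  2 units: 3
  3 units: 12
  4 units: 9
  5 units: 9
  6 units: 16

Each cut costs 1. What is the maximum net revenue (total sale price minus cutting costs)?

Let r[k] be the best obtainable value from length k. For each k, try every first piece i and keep the best of price[i] + r[k−i] minus the 1 cut fee when i<k.
r[1] = 2
r[2] = 3  (first piece 1, then r[1]=2)
r[3] = 12
r[4] = 13  (first piece 1, then r[3]=12)
r[5] = 14  (first piece 1, then r[4]=13)
r[6] = 23  (first piece 3, then r[3]=12)
One optimal plan: pieces 3 + 3 (1 cut) → 24 − 1 = 23.

23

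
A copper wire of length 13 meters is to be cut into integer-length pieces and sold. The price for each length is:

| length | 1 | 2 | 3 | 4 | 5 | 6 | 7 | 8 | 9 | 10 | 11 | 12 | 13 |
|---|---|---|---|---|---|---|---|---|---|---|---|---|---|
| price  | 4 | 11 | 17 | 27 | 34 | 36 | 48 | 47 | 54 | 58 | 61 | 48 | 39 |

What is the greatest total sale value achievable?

Let R[k] be the best obtainable value from length k. For each k, try every first piece i and keep the best of price[i] + R[k−i].
R[1] = 4
R[2] = 11
R[3] = 17
R[4] = 27
R[5] = 34
R[6] = 38  (first piece 1, then R[5]=34)
R[7] = 48
R[8] = 54  (first piece 4, then R[4]=27)
R[9] = 61  (first piece 4, then R[5]=34)
R[10] = 68  (first piece 5, then R[5]=34)
R[11] = 75  (first piece 4, then R[7]=48)
R[12] = 82  (first piece 5, then R[7]=48)
R[13] = 88  (first piece 4, then R[9]=61)
One optimal cutting: 5 + 4 + 4 → €34 + €27 + €27 = €88.

88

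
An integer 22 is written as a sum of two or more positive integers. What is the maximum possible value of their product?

2916

Fill prod[k] for k=2..22: at each k try every first piece i and multiply by the better of (k−i) uncut or prod[k−i].
Small cases: prod[2]=1, prod[3]=2, prod[4]=4, prod[5]=6, prod[6]=9, prod[7]=12, prod[8]=18, prod[9]=27, prod[10]=36, prod[11]=54, prod[12]=81, prod[13]=108, prod[14]=162, prod[15]=243.
prod[16] = 2*max(14,162) = 2*162 = 324
prod[17] = 2*max(15,243) = 2*243 = 486
prod[18] = 3*max(15,243) = 3*243 = 729
prod[19] = 2*max(17,486) = 2*486 = 972
prod[20] = 2*max(18,729) = 2*729 = 1458
prod[21] = 3*max(18,729) = 3*729 = 2187
prod[22] = 2*max(20,1458) = 2*1458 = 2916
One optimal split: 3 + 3 + 3 + 3 + 3 + 3 + 2 + 2; product 3*3*3*3*3*3*2*2 = 2916.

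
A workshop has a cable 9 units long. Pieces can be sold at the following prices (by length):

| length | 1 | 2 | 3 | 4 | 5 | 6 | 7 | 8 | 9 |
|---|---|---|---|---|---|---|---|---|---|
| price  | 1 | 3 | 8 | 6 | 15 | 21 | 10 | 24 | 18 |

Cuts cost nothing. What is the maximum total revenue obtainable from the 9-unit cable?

29

Consider every possible first cut. best[k] is the best of p[i]+best[k−i] over all sellable i≤k.
best[1] = 1
best[2] = max(1+1, 3+0) = 3
best[3] = max(1+3, 3+1, 8+0) = 8
best[4] = max(1+8, 3+3, 8+1, 6+0) = 9
best[5] = max(1+9, 3+8, 8+3, 6+1, 15+0) = 15
best[6] = max(1+15, 3+9, 8+8, 6+3, 15+1, 21+0) = 21
best[7] = max(1+21, 3+15, 8+9, …, 21+1, 10+0) = 22
best[8] = max(1+22, 3+21, 8+15, …, 10+1, 24+0) = 24
best[9] = max(1+24, 3+22, 8+21, …, 24+1, 18+0) = 29
One optimal cutting: 6 + 3 → 21 + 8 = 29.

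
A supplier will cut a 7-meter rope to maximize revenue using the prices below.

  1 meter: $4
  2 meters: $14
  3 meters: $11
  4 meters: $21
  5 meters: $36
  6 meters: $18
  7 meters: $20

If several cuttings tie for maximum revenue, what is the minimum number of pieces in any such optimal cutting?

Consider every possible first cut. r[k] is the best of p[i]+r[k−i] over all sellable i≤k.
r[1] = 4
r[2] = max(4+4, 14+0) = 14
r[3] = max(4+14, 14+4, 11+0) = 18
r[4] = max(4+18, 14+14, 11+4, 21+0) = 28
r[5] = max(4+28, 14+18, 11+14, 21+4, 36+0) = 36
r[6] = max(4+36, 14+28, 11+18, 21+14, 36+4, 18+0) = 42
r[7] = max(4+42, 14+36, 11+28, …, 18+4, 20+0) = 50
Maximum revenue is $50.
Now minimize piece count subject to staying optimal: for each k, pieces[k] = 1 + min over i with p[i]+r[k−i]=r[k] of pieces[k−i].
pieces[4] = 2
pieces[5] = 1
pieces[6] = 3
pieces[7] = 2

2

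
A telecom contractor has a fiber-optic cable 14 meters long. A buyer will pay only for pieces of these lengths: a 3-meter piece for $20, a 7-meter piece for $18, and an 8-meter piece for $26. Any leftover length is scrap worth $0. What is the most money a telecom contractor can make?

80

Let best[k] be the best obtainable value from length k. For each k, try every first piece i and keep the best of price[i] + best[k−i].
best[1] = 0
best[2] = 0
best[3] = 20
best[4] = 20
best[5] = 20
best[6] = 40  (first piece 3, then best[3]=20)
best[7] = 40
best[8] = 40
best[9] = 60  (first piece 3, then best[6]=40)
best[10] = 60
best[11] = 60
best[12] = 80  (first piece 3, then best[9]=60)
best[13] = 80
best[14] = 80
One optimal cutting: pieces 3 + 3 + 3 + 3 with 2 meters of scrap → $80.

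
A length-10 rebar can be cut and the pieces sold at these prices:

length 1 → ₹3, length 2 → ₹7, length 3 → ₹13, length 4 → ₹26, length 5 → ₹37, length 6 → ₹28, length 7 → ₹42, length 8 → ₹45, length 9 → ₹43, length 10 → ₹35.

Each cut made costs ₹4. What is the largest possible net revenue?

70

Consider every possible first cut. v[k] is the best of p[i]+v[k−i] over all sellable i≤k, charging 4 whenever i<k.
v[1] = 3
v[2] = max(3+3-4, 7+0) = 7
v[3] = max(3+7-4, 7+3-4, 13+0) = 13
v[4] = max(3+13-4, 7+7-4, 13+3-4, 26+0) = 26
v[5] = max(3+26-4, 7+13-4, 13+7-4, 26+3-4, 37+0) = 37
v[6] = max(3+37-4, 7+26-4, 13+13-4, 26+7-4, 37+3-4, 28+0) = 36
v[7] = max(3+36-4, 7+37-4, 13+26-4, …, 28+3-4, 42+0) = 42
v[8] = max(3+42-4, 7+36-4, 13+37-4, …, 42+3-4, 45+0) = 48
v[9] = max(3+48-4, 7+42-4, 13+36-4, …, 45+3-4, 43+0) = 59
v[10] = max(3+59-4, 7+48-4, 13+42-4, …, 43+3-4, 35+0) = 70
One optimal plan: pieces 5 + 5 (1 cut) → ₹74 − ₹4 = ₹70.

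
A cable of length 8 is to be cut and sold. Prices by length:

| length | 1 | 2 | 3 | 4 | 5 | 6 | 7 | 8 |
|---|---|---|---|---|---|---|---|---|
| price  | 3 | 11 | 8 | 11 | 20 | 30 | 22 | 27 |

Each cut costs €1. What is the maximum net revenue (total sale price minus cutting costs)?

41

Consider every possible first cut. v[k] is the best of p[i]+v[k−i] over all sellable i≤k, charging 1 whenever i<k.
v[1] = 3
v[2] = 11
v[3] = 13  (first piece 1, then v[2]=11)
v[4] = 21  (first piece 2, then v[2]=11)
v[5] = 23  (first piece 1, then v[4]=21)
v[6] = 31  (first piece 2, then v[4]=21)
v[7] = 33  (first piece 1, then v[6]=31)
v[8] = 41  (first piece 2, then v[6]=31)
One optimal plan: pieces 2 + 2 + 2 + 2 (3 cuts) → €44 − €3 = €41.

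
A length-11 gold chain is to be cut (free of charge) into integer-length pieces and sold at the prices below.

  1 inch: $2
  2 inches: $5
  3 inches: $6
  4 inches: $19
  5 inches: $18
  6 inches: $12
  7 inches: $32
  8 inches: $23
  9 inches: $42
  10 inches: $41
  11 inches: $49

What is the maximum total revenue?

51

Let v[k] be the best obtainable value from length k. For each k, try every first piece i and keep the best of price[i] + v[k−i].
v[1] = 2
v[2] = max(2+2, 5+0) = 5
v[3] = max(2+5, 5+2, 6+0) = 7
v[4] = max(2+7, 5+5, 6+2, 19+0) = 19
v[5] = max(2+19, 5+7, 6+5, 19+2, 18+0) = 21
v[6] = max(2+21, 5+19, 6+7, 19+5, 18+2, 12+0) = 24
v[7] = max(2+24, 5+21, 6+19, …, 12+2, 32+0) = 32
v[8] = max(2+32, 5+24, 6+21, …, 32+2, 23+0) = 38
v[9] = max(2+38, 5+32, 6+24, …, 23+2, 42+0) = 42
v[10] = max(2+42, 5+38, 6+32, …, 42+2, 41+0) = 44
v[11] = max(2+44, 5+42, 6+38, …, 41+2, 49+0) = 51
One optimal cutting: 7 + 4 → $32 + $19 = $51.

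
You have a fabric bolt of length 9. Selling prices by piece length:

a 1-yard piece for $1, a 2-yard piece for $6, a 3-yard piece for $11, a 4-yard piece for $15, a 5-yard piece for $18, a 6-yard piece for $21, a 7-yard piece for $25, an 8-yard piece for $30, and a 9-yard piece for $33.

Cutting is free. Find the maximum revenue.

33

Consider every possible first cut. best[k] is the best of p[i]+best[k−i] over all sellable i≤k.
best[1] = 1
best[2] = 6
best[3] = 11
best[4] = 15
best[5] = 18
best[6] = 22  (first piece 3, then best[3]=11)
best[7] = 26  (first piece 3, then best[4]=15)
best[8] = 30  (first piece 4, then best[4]=15)
best[9] = 33  (first piece 3, then best[6]=22)
One optimal cutting: 3 + 3 + 3 → $11 + $11 + $11 = $33.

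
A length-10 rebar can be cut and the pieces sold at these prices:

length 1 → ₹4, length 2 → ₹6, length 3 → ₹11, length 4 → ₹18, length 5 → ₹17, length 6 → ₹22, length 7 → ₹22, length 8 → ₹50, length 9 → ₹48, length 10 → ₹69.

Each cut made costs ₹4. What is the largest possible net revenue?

69

Consider every possible first cut. r[k] is the best of p[i]+r[k−i] over all sellable i≤k, charging 4 whenever i<k.
r[1] = 4
r[2] = max(4+4-4, 6+0) = 6
r[3] = max(4+6-4, 6+4-4, 11+0) = 11
r[4] = max(4+11-4, 6+6-4, 11+4-4, 18+0) = 18
r[5] = max(4+18-4, 6+11-4, 11+6-4, 18+4-4, 17+0) = 18
r[6] = max(4+18-4, 6+18-4, 11+11-4, 18+6-4, 17+4-4, 22+0) = 22
r[7] = max(4+22-4, 6+18-4, 11+18-4, …, 22+4-4, 22+0) = 25
r[8] = max(4+25-4, 6+22-4, 11+18-4, …, 22+4-4, 50+0) = 50
r[9] = max(4+50-4, 6+25-4, 11+22-4, …, 50+4-4, 48+0) = 50
r[10] = max(4+50-4, 6+50-4, 11+25-4, …, 48+4-4, 69+0) = 69
Best is to make no cuts and sell whole for ₹69.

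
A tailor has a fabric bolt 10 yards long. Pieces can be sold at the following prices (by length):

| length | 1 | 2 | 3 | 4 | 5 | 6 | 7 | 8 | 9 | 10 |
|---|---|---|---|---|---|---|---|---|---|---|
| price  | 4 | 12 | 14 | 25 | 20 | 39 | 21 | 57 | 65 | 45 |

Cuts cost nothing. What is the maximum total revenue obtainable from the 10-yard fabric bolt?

Consider every possible first cut. best[k] is the best of p[i]+best[k−i] over all sellable i≤k.
best[1] = 4
best[2] = 12
best[3] = 16  (first piece 1, then best[2]=12)
best[4] = 25
best[5] = 29  (first piece 1, then best[4]=25)
best[6] = 39
best[7] = 43  (first piece 1, then best[6]=39)
best[8] = 57
best[9] = 65
best[10] = 69  (first piece 1, then best[9]=65)
One optimal cutting: 9 + 1 → $65 + $4 = $69.

69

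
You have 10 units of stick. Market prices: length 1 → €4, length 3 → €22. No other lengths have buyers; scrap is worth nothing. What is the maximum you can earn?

Build best[k] bottom-up: best[k] = max over allowed piece i of (p[i] + best[k−i]).
best[1] = 4
best[2] = 8  (first piece 1, then best[1]=4)
best[3] = max(4+8, 22+0) = 22
best[4] = max(4+22, 22+4) = 26
best[5] = max(4+26, 22+8) = 30
best[6] = max(4+30, 22+22) = 44
best[7] = max(4+44, 22+26) = 48
best[8] = max(4+48, 22+30) = 52
best[9] = max(4+52, 22+44) = 66
best[10] = max(4+66, 22+48) = 70
One optimal cutting: 3 + 3 + 3 + 1 → €70.

70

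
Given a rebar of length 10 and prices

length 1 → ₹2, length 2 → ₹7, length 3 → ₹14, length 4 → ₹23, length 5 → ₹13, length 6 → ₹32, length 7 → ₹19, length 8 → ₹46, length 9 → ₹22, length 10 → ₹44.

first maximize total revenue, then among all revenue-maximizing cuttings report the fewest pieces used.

Let r[k] be the best obtainable value from length k. For each k, try every first piece i and keep the best of price[i] + r[k−i].
r[1] = 2
r[2] = 7
r[3] = 14
r[4] = 23
r[5] = 25  (first piece 1, then r[4]=23)
r[6] = 32
r[7] = 37  (first piece 3, then r[4]=23)
r[8] = 46  (first piece 4, then r[4]=23)
r[9] = 48  (first piece 1, then r[8]=46)
r[10] = 55  (first piece 4, then r[6]=32)
Maximum revenue is ₹55.
Now minimize piece count subject to staying optimal: for each k, pieces[k] = 1 + min over i with p[i]+r[k−i]=r[k] of pieces[k−i].
pieces[7] = 2
pieces[8] = 1
pieces[9] = 2
pieces[10] = 2

2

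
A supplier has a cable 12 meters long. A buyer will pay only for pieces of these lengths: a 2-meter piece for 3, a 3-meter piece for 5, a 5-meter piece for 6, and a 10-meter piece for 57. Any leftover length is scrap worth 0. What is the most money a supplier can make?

Build f[k] bottom-up: f[k] = max over allowed piece i of (p[i] + f[k−i]).
f[1] = 0
f[2] = 3
f[3] = 5
f[4] = 6  (first piece 2, then f[2]=3)
f[5] = 8  (first piece 2, then f[3]=5)
f[6] = 10  (first piece 3, then f[3]=5)
f[7] = 11  (first piece 2, then f[5]=8)
f[8] = 13  (first piece 2, then f[6]=10)
f[9] = 15  (first piece 3, then f[6]=10)
f[10] = 57
f[11] = 57
f[12] = 60  (first piece 2, then f[10]=57)
One optimal cutting: 10 + 2 → 60.

60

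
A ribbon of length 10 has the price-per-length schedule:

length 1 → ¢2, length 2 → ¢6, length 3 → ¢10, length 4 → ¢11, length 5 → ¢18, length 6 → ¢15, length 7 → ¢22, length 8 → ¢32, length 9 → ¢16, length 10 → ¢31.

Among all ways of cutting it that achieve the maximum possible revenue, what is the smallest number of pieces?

Build r[k] bottom-up: r[k] = max over allowed piece i of (p[i] + r[k−i]).
r[1] = 2
r[2] = max(2+2, 6+0) = 6
r[3] = max(2+6, 6+2, 10+0) = 10
r[4] = max(2+10, 6+6, 10+2, 11+0) = 12
r[5] = max(2+12, 6+10, 10+6, 11+2, 18+0) = 18
r[6] = max(2+18, 6+12, 10+10, 11+6, 18+2, 15+0) = 20
r[7] = max(2+20, 6+18, 10+12, …, 15+2, 22+0) = 24
r[8] = max(2+24, 6+20, 10+18, …, 22+2, 32+0) = 32
r[9] = max(2+32, 6+24, 10+20, …, 32+2, 16+0) = 34
r[10] = max(2+34, 6+32, 10+24, …, 16+2, 31+0) = 38
Maximum revenue is ¢38.
Now minimize piece count subject to staying optimal: for each k, pieces[k] = 1 + min over i with p[i]+r[k−i]=r[k] of pieces[k−i].
pieces[7] = 2
pieces[8] = 1
pieces[9] = 2
pieces[10] = 2

2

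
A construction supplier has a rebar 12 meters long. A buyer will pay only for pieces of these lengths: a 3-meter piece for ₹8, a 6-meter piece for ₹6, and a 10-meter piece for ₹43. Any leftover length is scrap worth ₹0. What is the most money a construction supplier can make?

43

Build f[k] bottom-up: f[k] = max over allowed piece i of (p[i] + f[k−i]).
f[1] = 0
f[2] = 0
f[3] = 8
f[4] = 8
f[5] = 8
f[6] = max(8+8, 6+0) = 16
f[7] = max(8+8, 6+0) = 16
f[8] = max(8+8, 6+0) = 16
f[9] = max(8+16, 6+8) = 24
f[10] = max(8+16, 6+8, 43+0) = 43
f[11] = max(8+16, 6+8, 43+0) = 43
f[12] = max(8+24, 6+16, 43+0) = 43
One optimal cutting: pieces 10 with 2 meters of scrap → ₹43.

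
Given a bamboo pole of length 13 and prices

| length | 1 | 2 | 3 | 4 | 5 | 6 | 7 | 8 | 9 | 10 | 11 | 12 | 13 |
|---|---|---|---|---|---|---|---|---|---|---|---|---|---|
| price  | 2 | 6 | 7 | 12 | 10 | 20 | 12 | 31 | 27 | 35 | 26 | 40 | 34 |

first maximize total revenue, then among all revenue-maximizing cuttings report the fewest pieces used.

3

Build r[k] bottom-up: r[k] = max over allowed piece i of (p[i] + r[k−i]).
r[1] = 2
r[2] = max(2+2, 6+0) = 6
r[3] = max(2+6, 6+2, 7+0) = 8
r[4] = max(2+8, 6+6, 7+2, 12+0) = 12
r[5] = max(2+12, 6+8, 7+6, 12+2, 10+0) = 14
r[6] = max(2+14, 6+12, 7+8, 12+6, 10+2, 20+0) = 20
r[7] = max(2+20, 6+14, 7+12, …, 20+2, 12+0) = 22
r[8] = max(2+22, 6+20, 7+14, …, 12+2, 31+0) = 31
r[9] = max(2+31, 6+22, 7+20, …, 31+2, 27+0) = 33
r[10] = max(2+33, 6+31, 7+22, …, 27+2, 35+0) = 37
r[11] = max(2+37, 6+33, 7+31, …, 35+2, 26+0) = 39
r[12] = max(2+39, 6+37, 7+33, …, 26+2, 40+0) = 43
r[13] = max(2+43, 6+39, 7+37, …, 40+2, 34+0) = 45
Maximum revenue is $45.
Now minimize piece count subject to staying optimal: for each k, pieces[k] = 1 + min over i with p[i]+r[k−i]=r[k] of pieces[k−i].
pieces[10] = 2
pieces[11] = 3
pieces[12] = 2
pieces[13] = 3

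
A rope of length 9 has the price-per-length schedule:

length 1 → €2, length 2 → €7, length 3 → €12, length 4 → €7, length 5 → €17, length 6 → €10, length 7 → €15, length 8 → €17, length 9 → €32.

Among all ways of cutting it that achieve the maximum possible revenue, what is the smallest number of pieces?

3

Build r[k] bottom-up: r[k] = max over allowed piece i of (p[i] + r[k−i]).
r[1] = 2
r[2] = max(2+2, 7+0) = 7
r[3] = max(2+7, 7+2, 12+0) = 12
r[4] = max(2+12, 7+7, 12+2, 7+0) = 14
r[5] = max(2+14, 7+12, 12+7, 7+2, 17+0) = 19
r[6] = max(2+19, 7+14, 12+12, 7+7, 17+2, 10+0) = 24
r[7] = max(2+24, 7+19, 12+14, …, 10+2, 15+0) = 26
r[8] = max(2+26, 7+24, 12+19, …, 15+2, 17+0) = 31
r[9] = max(2+31, 7+26, 12+24, …, 17+2, 32+0) = 36
Maximum revenue is €36.
Now minimize piece count subject to staying optimal: for each k, pieces[k] = 1 + min over i with p[i]+r[k−i]=r[k] of pieces[k−i].
pieces[6] = 2
pieces[7] = 3
pieces[8] = 3
pieces[9] = 3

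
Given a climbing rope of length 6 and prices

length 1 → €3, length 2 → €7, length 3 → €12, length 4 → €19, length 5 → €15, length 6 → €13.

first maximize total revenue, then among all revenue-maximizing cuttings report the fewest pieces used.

Let r[k] be the best obtainable value from length k. For each k, try every first piece i and keep the best of price[i] + r[k−i].
r[1] = 3
r[2] = max(3+3, 7+0) = 7
r[3] = max(3+7, 7+3, 12+0) = 12
r[4] = max(3+12, 7+7, 12+3, 19+0) = 19
r[5] = max(3+19, 7+12, 12+7, 19+3, 15+0) = 22
r[6] = max(3+22, 7+19, 12+12, 19+7, 15+3, 13+0) = 26
Maximum revenue is €26.
Now minimize piece count subject to staying optimal: for each k, pieces[k] = 1 + min over i with p[i]+r[k−i]=r[k] of pieces[k−i].
pieces[3] = 1
pieces[4] = 1
pieces[5] = 2
pieces[6] = 2

2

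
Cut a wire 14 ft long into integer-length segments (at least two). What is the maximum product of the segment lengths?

Let f[k] be the best product for length k (with at least one cut). For each first piece i, the rest contributes max(k−i, f[k−i]).
f[2] = 1×max(1,0) = 1×1 = 1
f[3] = max(1×2, 2×1) = 2
f[4] = max(1×3, 2×2, 3×1) = 4
f[5] = max(1×4, 2×3, 3×2, 4×1) = 6
f[6] = max(1×6, 2×4, 3×3, 4×2, 5×1) = 9
f[7] = max(1×9, 2×6, 3×4, 4×3, 5×2, 6×1) = 12
f[8] = max(1×12, 2×9, 3×6, …, 6×2, 7×1) = 18
f[9] = max(1×18, 2×12, 3×9, …, 7×2, 8×1) = 27
f[10] = max(1×27, 2×18, 3×12, …, 8×2, 9×1) = 36
f[11] = max(1×36, 2×27, 3×18, …, 9×2, 10×1) = 54
f[12] = max(1×54, 2×36, 3×27, …, 10×2, 11×1) = 81
f[13] = max(1×81, 2×54, 3×36, …, 11×2, 12×1) = 108
f[14] = max(1×108, 2×81, 3×54, …, 12×2, 13×1) = 162
One optimal split: 3 + 3 + 3 + 3 + 2; product 3×3×3×3×2 = 162.

162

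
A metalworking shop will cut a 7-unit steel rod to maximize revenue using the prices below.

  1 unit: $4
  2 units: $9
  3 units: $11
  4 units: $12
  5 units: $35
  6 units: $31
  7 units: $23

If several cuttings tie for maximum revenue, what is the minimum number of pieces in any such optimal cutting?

Build r[k] bottom-up: r[k] = max over allowed piece i of (p[i] + r[k−i]).
r[1] = 4
r[2] = 9
r[3] = 13  (first piece 1, then r[2]=9)
r[4] = 18  (first piece 2, then r[2]=9)
r[5] = 35
r[6] = 39  (first piece 1, then r[5]=35)
r[7] = 44  (first piece 2, then r[5]=35)
Maximum revenue is $44.
Now minimize piece count subject to staying optimal: for each k, pieces[k] = 1 + min over i with p[i]+r[k−i]=r[k] of pieces[k−i].
pieces[4] = 2
pieces[5] = 1
pieces[6] = 2
pieces[7] = 2

2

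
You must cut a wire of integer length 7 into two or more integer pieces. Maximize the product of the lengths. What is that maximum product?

Fill f[k] for k=2..7: at each k try every first piece i and multiply by the better of (k−i) uncut or f[k−i].
f[2] = 1*max(1,0) = 1*1 = 1
f[3] = max(1*2, 2*1) = 2
f[4] = max(1*3, 2*2, 3*1) = 4
f[5] = max(1*4, 2*3, 3*2, 4*1) = 6
f[6] = max(1*6, 2*4, 3*3, 4*2, 5*1) = 9
f[7] = max(1*9, 2*6, 3*4, 4*3, 5*2, 6*1) = 12
One optimal split: 3 + 2 + 2; product 3*2*2 = 12.

12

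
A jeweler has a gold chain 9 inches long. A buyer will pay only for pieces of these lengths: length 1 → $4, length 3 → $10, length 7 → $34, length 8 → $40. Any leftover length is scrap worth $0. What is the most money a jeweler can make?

Build best[k] bottom-up: best[k] = max over allowed piece i of (p[i] + best[k−i]).
best[1] = 4
best[2] = 8  (first piece 1, then best[1]=4)
best[3] = max(4+8, 10+0) = 12
best[4] = max(4+12, 10+4) = 16
best[5] = max(4+16, 10+8) = 20
best[6] = max(4+20, 10+12) = 24
best[7] = max(4+24, 10+16, 34+0) = 34
best[8] = max(4+34, 10+20, 34+4, 40+0) = 40
best[9] = max(4+40, 10+24, 34+8, 40+4) = 44
One optimal cutting: 8 + 1 → $44.

44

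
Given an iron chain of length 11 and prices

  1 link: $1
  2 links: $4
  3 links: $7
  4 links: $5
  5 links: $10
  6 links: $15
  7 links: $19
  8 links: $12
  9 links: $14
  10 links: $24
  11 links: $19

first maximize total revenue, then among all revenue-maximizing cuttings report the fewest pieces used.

3

Build r[k] bottom-up: r[k] = max over allowed piece i of (p[i] + r[k−i]).
r[1] = 1
r[2] = 4
r[3] = 7
r[4] = 8  (first piece 1, then r[3]=7)
r[5] = 11  (first piece 2, then r[3]=7)
r[6] = 15
r[7] = 19
r[8] = 20  (first piece 1, then r[7]=19)
r[9] = 23  (first piece 2, then r[7]=19)
r[10] = 26  (first piece 3, then r[7]=19)
r[11] = 27  (first piece 1, then r[10]=26)
Maximum revenue is $27.
Now minimize piece count subject to staying optimal: for each k, pieces[k] = 1 + min over i with p[i]+r[k−i]=r[k] of pieces[k−i].
pieces[8] = 2
pieces[9] = 2
pieces[10] = 2
pieces[11] = 3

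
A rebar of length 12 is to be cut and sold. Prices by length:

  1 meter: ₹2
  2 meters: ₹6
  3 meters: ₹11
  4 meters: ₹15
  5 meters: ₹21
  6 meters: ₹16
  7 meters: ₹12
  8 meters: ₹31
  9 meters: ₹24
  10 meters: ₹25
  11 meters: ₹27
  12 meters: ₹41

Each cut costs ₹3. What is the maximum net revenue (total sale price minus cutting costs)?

Consider every possible first cut. r[k] is the best of p[i]+r[k−i] over all sellable i≤k, charging 3 whenever i<k.
r[1] = 2
r[2] = 6
r[3] = 11
r[4] = 15
r[5] = 21
r[6] = 20  (first piece 1, then r[5]=21)
r[7] = 24  (first piece 2, then r[5]=21)
r[8] = 31
r[9] = 33  (first piece 4, then r[5]=21)
r[10] = 39  (first piece 5, then r[5]=21)
r[11] = 39  (first piece 3, then r[8]=31)
r[12] = 43  (first piece 4, then r[8]=31)
One optimal plan: pieces 8 + 4 (1 cut) → ₹46 − ₹3 = ₹43.

43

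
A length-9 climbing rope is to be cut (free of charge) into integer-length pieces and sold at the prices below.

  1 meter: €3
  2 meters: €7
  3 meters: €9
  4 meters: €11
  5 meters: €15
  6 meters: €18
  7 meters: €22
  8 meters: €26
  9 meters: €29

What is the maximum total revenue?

Consider every possible first cut. best[k] is the best of p[i]+best[k−i] over all sellable i≤k.
best[1] = 3
best[2] = 7
best[3] = 10  (first piece 1, then best[2]=7)
best[4] = 14  (first piece 2, then best[2]=7)
best[5] = 17  (first piece 1, then best[4]=14)
best[6] = 21  (first piece 2, then best[4]=14)
best[7] = 24  (first piece 1, then best[6]=21)
best[8] = 28  (first piece 2, then best[6]=21)
best[9] = 31  (first piece 1, then best[8]=28)
One optimal cutting: 2 + 2 + 2 + 2 + 1 → €7 + €7 + €7 + €7 + €3 = €31.

31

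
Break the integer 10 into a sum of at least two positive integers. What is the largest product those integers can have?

Fill f[k] for k=2..10: at each k try every first piece i and multiply by the better of (k−i) uncut or f[k−i].
Small cases: f[2]=1, f[3]=2.
f[4] = max(1*3, 2*2, 3*1) = 4
f[5] = max(1*4, 2*3, 3*2, 4*1) = 6
f[6] = max(1*6, 2*4, 3*3, 4*2, 5*1) = 9
f[7] = max(1*9, 2*6, 3*4, 4*3, 5*2, 6*1) = 12
f[8] = max(1*12, 2*9, 3*6, …, 6*2, 7*1) = 18
f[9] = max(1*18, 2*12, 3*9, …, 7*2, 8*1) = 27
f[10] = max(1*27, 2*18, 3*12, …, 8*2, 9*1) = 36
One optimal split: 3 + 3 + 2 + 2; product 3*3*2*2 = 36.

36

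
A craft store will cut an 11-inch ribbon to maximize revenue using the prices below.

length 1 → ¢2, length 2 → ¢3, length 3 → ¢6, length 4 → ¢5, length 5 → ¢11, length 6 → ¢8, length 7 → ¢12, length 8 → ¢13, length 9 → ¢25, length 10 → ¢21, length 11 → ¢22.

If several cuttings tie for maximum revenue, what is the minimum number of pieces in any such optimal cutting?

Let r[k] be the best obtainable value from length k. For each k, try every first piece i and keep the best of price[i] + r[k−i].
r[1] = 2
r[2] = max(2+2, 3+0) = 4
r[3] = max(2+4, 3+2, 6+0) = 6
r[4] = max(2+6, 3+4, 6+2, 5+0) = 8
r[5] = max(2+8, 3+6, 6+4, 5+2, 11+0) = 11
r[6] = max(2+11, 3+8, 6+6, 5+4, 11+2, 8+0) = 13
r[7] = max(2+13, 3+11, 6+8, …, 8+2, 12+0) = 15
r[8] = max(2+15, 3+13, 6+11, …, 12+2, 13+0) = 17
r[9] = max(2+17, 3+15, 6+13, …, 13+2, 25+0) = 25
r[10] = max(2+25, 3+17, 6+15, …, 25+2, 21+0) = 27
r[11] = max(2+27, 3+25, 6+17, …, 21+2, 22+0) = 29
Maximum revenue is ¢29.
Now minimize piece count subject to staying optimal: for each k, pieces[k] = 1 + min over i with p[i]+r[k−i]=r[k] of pieces[k−i].
pieces[8] = 2
pieces[9] = 1
pieces[10] = 2
pieces[11] = 3

3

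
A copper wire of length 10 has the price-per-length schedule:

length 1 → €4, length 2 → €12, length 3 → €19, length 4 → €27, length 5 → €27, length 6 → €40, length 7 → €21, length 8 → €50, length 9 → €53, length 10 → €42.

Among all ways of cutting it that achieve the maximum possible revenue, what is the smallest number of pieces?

2

Let r[k] be the best obtainable value from length k. For each k, try every first piece i and keep the best of price[i] + r[k−i].
r[1] = 4
r[2] = max(4+4, 12+0) = 12
r[3] = max(4+12, 12+4, 19+0) = 19
r[4] = max(4+19, 12+12, 19+4, 27+0) = 27
r[5] = max(4+27, 12+19, 19+12, 27+4, 27+0) = 31
r[6] = max(4+31, 12+27, 19+19, 27+12, 27+4, 40+0) = 40
r[7] = max(4+40, 12+31, 19+27, …, 40+4, 21+0) = 46
r[8] = max(4+46, 12+40, 19+31, …, 21+4, 50+0) = 54
r[9] = max(4+54, 12+46, 19+40, …, 50+4, 53+0) = 59
r[10] = max(4+59, 12+54, 19+46, …, 53+4, 42+0) = 67
Maximum revenue is €67.
Now minimize piece count subject to staying optimal: for each k, pieces[k] = 1 + min over i with p[i]+r[k−i]=r[k] of pieces[k−i].
pieces[7] = 2
pieces[8] = 2
pieces[9] = 2
pieces[10] = 2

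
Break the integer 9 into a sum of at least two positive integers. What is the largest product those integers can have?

Let m[k] be the best product for length k (with at least one cut). For each first piece i, the rest contributes max(k−i, m[k−i]).
m[2] = 1×max(1,0) = 1×1 = 1
m[3] = max(1×2, 2×1) = 2
m[4] = max(1×3, 2×2, 3×1) = 4
m[5] = max(1×4, 2×3, 3×2, 4×1) = 6
m[6] = max(1×6, 2×4, 3×3, 4×2, 5×1) = 9
m[7] = max(1×9, 2×6, 3×4, 4×3, 5×2, 6×1) = 12
m[8] = max(1×12, 2×9, 3×6, …, 6×2, 7×1) = 18
m[9] = max(1×18, 2×12, 3×9, …, 7×2, 8×1) = 27
One optimal split: 3 + 3 + 3; product 3×3×3 = 27.

27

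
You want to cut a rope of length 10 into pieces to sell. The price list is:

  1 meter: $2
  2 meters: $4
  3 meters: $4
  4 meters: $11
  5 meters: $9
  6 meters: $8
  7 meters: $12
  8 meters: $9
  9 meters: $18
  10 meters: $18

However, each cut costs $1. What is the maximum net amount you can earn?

Let v[k] be the best obtainable value from length k. For each k, try every first piece i and keep the best of price[i] + v[k−i] minus the 1 cut fee when i<k.
v[1] = 2
v[2] = max(2+2-1, 4+0) = 4
v[3] = max(2+4-1, 4+2-1, 4+0) = 5
v[4] = max(2+5-1, 4+4-1, 4+2-1, 11+0) = 11
v[5] = max(2+11-1, 4+5-1, 4+4-1, 11+2-1, 9+0) = 12
v[6] = max(2+12-1, 4+11-1, 4+5-1, 11+4-1, 9+2-1, 8+0) = 14
v[7] = max(2+14-1, 4+12-1, 4+11-1, …, 8+2-1, 12+0) = 15
v[8] = max(2+15-1, 4+14-1, 4+12-1, …, 12+2-1, 9+0) = 21
v[9] = max(2+21-1, 4+15-1, 4+14-1, …, 9+2-1, 18+0) = 22
v[10] = max(2+22-1, 4+21-1, 4+15-1, …, 18+2-1, 18+0) = 24
One optimal plan: pieces 4 + 4 + 2 (2 cuts) → $26 − $2 = $24.

24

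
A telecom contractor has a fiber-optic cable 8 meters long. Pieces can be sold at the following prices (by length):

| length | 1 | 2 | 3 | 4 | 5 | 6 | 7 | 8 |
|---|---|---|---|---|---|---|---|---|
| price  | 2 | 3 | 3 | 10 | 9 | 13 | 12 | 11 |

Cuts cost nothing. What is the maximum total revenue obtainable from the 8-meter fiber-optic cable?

20

Let best[k] be the best obtainable value from length k. For each k, try every first piece i and keep the best of price[i] + best[k−i].
best[1] = 2
best[2] = max(2+2, 3+0) = 4
best[3] = max(2+4, 3+2, 3+0) = 6
best[4] = max(2+6, 3+4, 3+2, 10+0) = 10
best[5] = max(2+10, 3+6, 3+4, 10+2, 9+0) = 12
best[6] = max(2+12, 3+10, 3+6, 10+4, 9+2, 13+0) = 14
best[7] = max(2+14, 3+12, 3+10, …, 13+2, 12+0) = 16
best[8] = max(2+16, 3+14, 3+12, …, 12+2, 11+0) = 20
One optimal cutting: 4 + 4 → $10 + $10 = $20.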